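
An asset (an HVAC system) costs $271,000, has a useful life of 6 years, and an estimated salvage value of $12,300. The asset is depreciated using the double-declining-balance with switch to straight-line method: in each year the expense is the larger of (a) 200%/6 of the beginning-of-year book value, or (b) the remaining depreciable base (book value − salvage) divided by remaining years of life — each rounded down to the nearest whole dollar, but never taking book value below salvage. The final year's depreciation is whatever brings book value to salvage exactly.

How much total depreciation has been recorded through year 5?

Depreciable base = $271,000 − $12,300 = $258,700.
Year 1: DB = ⌊$271,000 × 200%/6⌋ = $90,333; SL = ⌊$258,700/6⌋ = $43,116 → take DB $90,333. Book value $180,667.
Year 2: DB = ⌊$180,667 × 200%/6⌋ = $60,222; SL = ⌊$168,367/5⌋ = $33,673 → take DB $60,222. Book value $120,445.
Year 3: DB = ⌊$120,445 × 200%/6⌋ = $40,148; SL = ⌊$108,145/4⌋ = $27,036 → take DB $40,148. Book value $80,297.
Year 4: DB = ⌊$80,297 × 200%/6⌋ = $26,765; SL = ⌊$67,997/3⌋ = $22,665 → take DB $26,765. Book value $53,532.
Year 5: DB = ⌊$53,532 × 200%/6⌋ = $17,844; SL = ⌊$41,232/2⌋ = $20,616 → take SL $20,616. Book value $32,916.
Accumulated through year 5 = $271,000 − $32,916 = $238,084.

$238,084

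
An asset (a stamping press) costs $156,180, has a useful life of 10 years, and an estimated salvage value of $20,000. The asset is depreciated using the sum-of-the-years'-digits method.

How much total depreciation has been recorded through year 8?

Depreciable base = $156,180 − $20,000 = $136,180.
Sum of the years' digits = 10+9+8+7+6+5+4+3+2+1 = 55.
Year 1: $136,180 × 10/55 = $24,760. Book value $131,420.
Year 2: $136,180 × 9/55 = $22,284. Book value $109,136.
Year 3: $136,180 × 8/55 = $19,808. Book value $89,328.
Year 4: $136,180 × 7/55 = $17,332. Book value $71,996.
Year 5: $136,180 × 6/55 = $14,856. Book value $57,140.
Year 6: $136,180 × 5/55 = $12,380. Book value $44,760.
Year 7: $136,180 × 4/55 = $9,904. Book value $34,856.
Year 8: $136,180 × 3/55 = $7,428. Book value $27,428.
Accumulated through year 8 = $156,180 − $27,428 = $128,752.

$128,752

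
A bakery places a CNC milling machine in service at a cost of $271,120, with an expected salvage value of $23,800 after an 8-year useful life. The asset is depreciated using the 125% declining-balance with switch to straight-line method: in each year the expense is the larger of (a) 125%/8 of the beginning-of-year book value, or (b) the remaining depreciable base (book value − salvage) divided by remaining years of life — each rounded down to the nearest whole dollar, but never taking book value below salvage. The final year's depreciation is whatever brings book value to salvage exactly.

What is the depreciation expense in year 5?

$27,811

Depreciable base = $271,120 − $23,800 = $247,320.
Year 1: DB = ⌊$271,120 × 125%/8⌋ = $42,362; SL = ⌊$247,320/8⌋ = $30,915 → take DB $42,362. Book value $228,758.
Year 2: DB = ⌊$228,758 × 125%/8⌋ = $35,743; SL = ⌊$204,958/7⌋ = $29,279 → take DB $35,743. Book value $193,015.
Year 3: DB = ⌊$193,015 × 125%/8⌋ = $30,158; SL = ⌊$169,215/6⌋ = $28,202 → take DB $30,158. Book value $162,857.
Year 4: DB = ⌊$162,857 × 125%/8⌋ = $25,446; SL = ⌊$139,057/5⌋ = $27,811 → take SL $27,811. Book value $135,046.
Year 5: DB = ⌊$135,046 × 125%/8⌋ = $21,100; SL = ⌊$111,246/4⌋ = $27,811 → take SL $27,811. Book value $107,235.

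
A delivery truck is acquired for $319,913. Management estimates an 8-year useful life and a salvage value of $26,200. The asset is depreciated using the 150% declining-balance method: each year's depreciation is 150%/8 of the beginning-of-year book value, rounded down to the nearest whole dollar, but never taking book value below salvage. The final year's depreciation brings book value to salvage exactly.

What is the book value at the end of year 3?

Depreciable base = $319,913 − $26,200 = $293,713.
Year 1: ⌊$319,913 × 150%/8⌋ = $59,983. Book value $259,930.
Year 2: ⌊$259,930 × 150%/8⌋ = $48,736. Book value $211,194.
Year 3: ⌊$211,194 × 150%/8⌋ = $39,598. Book value $171,596.

$171,596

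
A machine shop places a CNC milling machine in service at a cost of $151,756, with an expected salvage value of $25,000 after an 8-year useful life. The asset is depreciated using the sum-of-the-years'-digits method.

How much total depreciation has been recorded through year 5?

Depreciable base = $151,756 − $25,000 = $126,756.
Sum of the years' digits = 8+7+6+5+4+3+2+1 = 36.
Year 1: $126,756 × 8/36 = $28,168. Book value $123,588.
Year 2: $126,756 × 7/36 = $24,647. Book value $98,941.
Year 3: $126,756 × 6/36 = $21,126. Book value $77,815.
Year 4: $126,756 × 5/36 = $17,605. Book value $60,210.
Year 5: $126,756 × 4/36 = $14,084. Book value $46,126.
Accumulated through year 5 = $151,756 − $46,126 = $105,630.

$105,630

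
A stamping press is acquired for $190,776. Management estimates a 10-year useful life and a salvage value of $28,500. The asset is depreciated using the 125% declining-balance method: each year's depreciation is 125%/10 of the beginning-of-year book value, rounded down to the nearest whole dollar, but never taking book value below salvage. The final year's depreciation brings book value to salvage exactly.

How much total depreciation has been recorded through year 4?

$78,945

Depreciable base = $190,776 − $28,500 = $162,276.
Year 1: ⌊$190,776 × 125%/10⌋ = $23,847. Book value $166,929.
Year 2: ⌊$166,929 × 125%/10⌋ = $20,866. Book value $146,063.
Year 3: ⌊$146,063 × 125%/10⌋ = $18,257. Book value $127,806.
Year 4: ⌊$127,806 × 125%/10⌋ = $15,975. Book value $111,831.
Accumulated through year 4 = $190,776 − $111,831 = $78,945.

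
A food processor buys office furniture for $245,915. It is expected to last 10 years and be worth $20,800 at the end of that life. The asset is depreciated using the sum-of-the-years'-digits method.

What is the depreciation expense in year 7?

$16,372

Depreciable base = $245,915 − $20,800 = $225,115.
Sum of the years' digits = 10+9+8+7+6+5+4+3+2+1 = 55.
Year 1: $225,115 × 10/55 = $40,930. Book value $204,985.
Year 2: $225,115 × 9/55 = $36,837. Book value $168,148.
Year 3: $225,115 × 8/55 = $32,744. Book value $135,404.
Year 4: $225,115 × 7/55 = $28,651. Book value $106,753.
Year 5: $225,115 × 6/55 = $24,558. Book value $82,195.
Year 6: $225,115 × 5/55 = $20,465. Book value $61,730.
Year 7: $225,115 × 4/55 = $16,372. Book value $45,358.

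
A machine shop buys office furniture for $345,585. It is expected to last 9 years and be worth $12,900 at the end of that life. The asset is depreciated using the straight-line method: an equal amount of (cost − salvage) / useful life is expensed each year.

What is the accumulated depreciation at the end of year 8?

$295,720

Depreciable base = $345,585 − $12,900 = $332,685.
Annual expense = $332,685 / 9 = $36,965.
End of year 1: book value $308,620.
End of year 2: book value $271,655.
End of year 3: book value $234,690.
End of year 4: book value $197,725.
End of year 5: book value $160,760.
End of year 6: book value $123,795.
End of year 7: book value $86,830.
End of year 8: book value $49,865.
Accumulated through year 8 = $345,585 − $49,865 = $295,720.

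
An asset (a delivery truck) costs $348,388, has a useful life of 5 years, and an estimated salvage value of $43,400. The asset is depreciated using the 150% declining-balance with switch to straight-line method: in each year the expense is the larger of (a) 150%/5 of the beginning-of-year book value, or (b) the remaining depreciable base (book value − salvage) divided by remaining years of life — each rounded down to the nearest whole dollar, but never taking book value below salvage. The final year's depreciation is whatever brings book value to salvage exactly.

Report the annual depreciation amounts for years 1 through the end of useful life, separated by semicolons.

Depreciable base = $348,388 − $43,400 = $304,988.
Year 1: DB = ⌊$348,388 × 150%/5⌋ = $104,516; SL = ⌊$304,988/5⌋ = $60,997 → take DB $104,516. Book value $243,872.
Year 2: DB = ⌊$243,872 × 150%/5⌋ = $73,161; SL = ⌊$200,472/4⌋ = $50,118 → take DB $73,161. Book value $170,711.
Year 3: DB = ⌊$170,711 × 150%/5⌋ = $51,213; SL = ⌊$127,311/3⌋ = $42,437 → take DB $51,213. Book value $119,498.
Year 4: DB = ⌊$119,498 × 150%/5⌋ = $35,849; SL = ⌊$76,098/2⌋ = $38,049 → take SL $38,049. Book value $81,449.
Year 5 (final): $81,449 − $43,400 = $38,049. Book value $43,400.

$104,516; $73,161; $51,213; $38,049; $38,049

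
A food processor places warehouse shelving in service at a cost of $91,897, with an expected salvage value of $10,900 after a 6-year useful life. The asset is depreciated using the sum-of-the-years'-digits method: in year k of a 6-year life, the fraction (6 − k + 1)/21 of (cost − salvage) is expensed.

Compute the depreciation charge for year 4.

$11,571

Depreciable base = $91,897 − $10,900 = $80,997.
Sum of the years' digits = 6+5+4+3+2+1 = 21.
Year 1: $80,997 × 6/21 = $23,142. Book value $68,755.
Year 2: $80,997 × 5/21 = $19,285. Book value $49,470.
Year 3: $80,997 × 4/21 = $15,428. Book value $34,042.
Year 4: $80,997 × 3/21 = $11,571. Book value $22,471.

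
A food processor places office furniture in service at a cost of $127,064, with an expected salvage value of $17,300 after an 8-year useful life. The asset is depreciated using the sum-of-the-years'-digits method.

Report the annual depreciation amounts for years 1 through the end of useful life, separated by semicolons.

$24,392; $21,343; $18,294; $15,245; $12,196; $9,147; $6,098; $3,049

Depreciable base = $127,064 − $17,300 = $109,764.
Sum of the years' digits = 8+7+6+5+4+3+2+1 = 36.
Year 1: $109,764 × 8/36 = $24,392. Book value $102,672.
Year 2: $109,764 × 7/36 = $21,343. Book value $81,329.
Year 3: $109,764 × 6/36 = $18,294. Book value $63,035.
Year 4: $109,764 × 5/36 = $15,245. Book value $47,790.
Year 5: $109,764 × 4/36 = $12,196. Book value $35,594.
Year 6: $109,764 × 3/36 = $9,147. Book value $26,447.
Year 7: $109,764 × 2/36 = $6,098. Book value $20,349.
Year 8: $109,764 × 1/36 = $3,049. Book value $17,300.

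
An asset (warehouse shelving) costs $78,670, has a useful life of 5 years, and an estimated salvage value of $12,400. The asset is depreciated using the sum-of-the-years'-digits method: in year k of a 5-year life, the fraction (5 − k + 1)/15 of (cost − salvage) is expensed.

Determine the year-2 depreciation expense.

Depreciable base = $78,670 − $12,400 = $66,270.
Sum of the years' digits = 5+4+3+2+1 = 15.
Year 1: $66,270 × 5/15 = $22,090. Book value $56,580.
Year 2: $66,270 × 4/15 = $17,672. Book value $38,908.

$17,672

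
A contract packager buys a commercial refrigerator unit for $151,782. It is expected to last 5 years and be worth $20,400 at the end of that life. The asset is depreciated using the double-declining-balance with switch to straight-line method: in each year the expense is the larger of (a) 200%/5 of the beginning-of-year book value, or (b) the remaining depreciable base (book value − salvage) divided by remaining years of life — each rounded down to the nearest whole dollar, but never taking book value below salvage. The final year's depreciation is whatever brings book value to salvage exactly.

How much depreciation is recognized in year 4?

Depreciable base = $151,782 − $20,400 = $131,382.
Year 1: DB = ⌊$151,782 × 200%/5⌋ = $60,712; SL = ⌊$131,382/5⌋ = $26,276 → take DB $60,712. Book value $91,070.
Year 2: DB = ⌊$91,070 × 200%/5⌋ = $36,428; SL = ⌊$70,670/4⌋ = $17,667 → take DB $36,428. Book value $54,642.
Year 3: DB = ⌊$54,642 × 200%/5⌋ = $21,856; SL = ⌊$34,242/3⌋ = $11,414 → take DB $21,856. Book value $32,786.
Year 4: DB = ⌊$32,786 × 200%/5⌋ = $13,114; SL = ⌊$12,386/2⌋ = $6,193 → take DB $13,114, capped at $12,386. Book value $20,400.

$12,386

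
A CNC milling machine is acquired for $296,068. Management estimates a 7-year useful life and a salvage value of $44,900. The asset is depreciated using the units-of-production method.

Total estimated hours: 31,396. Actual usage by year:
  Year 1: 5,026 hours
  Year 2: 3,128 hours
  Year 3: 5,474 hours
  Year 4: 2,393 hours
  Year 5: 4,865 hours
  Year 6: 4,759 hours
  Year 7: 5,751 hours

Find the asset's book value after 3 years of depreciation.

$187,044

Depreciable base = $296,068 − $44,900 = $251,168.
Rate = $251,168 / 31,396 hours = $8 per hour.
Year 1: 5,026 × $8 = $40,208. Book value $255,860.
Year 2: 3,128 × $8 = $25,024. Book value $230,836.
Year 3: 5,474 × $8 = $43,792. Book value $187,044.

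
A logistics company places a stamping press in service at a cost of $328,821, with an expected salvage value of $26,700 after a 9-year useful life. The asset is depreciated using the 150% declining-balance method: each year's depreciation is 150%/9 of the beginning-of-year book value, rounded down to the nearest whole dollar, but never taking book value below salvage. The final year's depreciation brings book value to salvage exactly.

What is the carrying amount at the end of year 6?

$110,123

Depreciable base = $328,821 − $26,700 = $302,121.
Year 1: ⌊$328,821 × 150%/9⌋ = $54,803. Book value $274,018.
Year 2: ⌊$274,018 × 150%/9⌋ = $45,669. Book value $228,349.
Year 3: ⌊$228,349 × 150%/9⌋ = $38,058. Book value $190,291.
Year 4: ⌊$190,291 × 150%/9⌋ = $31,715. Book value $158,576.
Year 5: ⌊$158,576 × 150%/9⌋ = $26,429. Book value $132,147.
Year 6: ⌊$132,147 × 150%/9⌋ = $22,024. Book value $110,123.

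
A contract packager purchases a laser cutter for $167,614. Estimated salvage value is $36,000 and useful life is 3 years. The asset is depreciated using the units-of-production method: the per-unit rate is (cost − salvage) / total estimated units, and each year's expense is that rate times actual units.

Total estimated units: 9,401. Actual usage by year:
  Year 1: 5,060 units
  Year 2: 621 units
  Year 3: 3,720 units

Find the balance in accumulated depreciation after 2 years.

$79,534

Depreciable base = $167,614 − $36,000 = $131,614.
Rate = $131,614 / 9,401 units = $14 per unit.
Year 1: 5,060 × $14 = $70,840. Book value $96,774.
Year 2: 621 × $14 = $8,694. Book value $88,080.
Accumulated through year 2 = $167,614 − $88,080 = $79,534.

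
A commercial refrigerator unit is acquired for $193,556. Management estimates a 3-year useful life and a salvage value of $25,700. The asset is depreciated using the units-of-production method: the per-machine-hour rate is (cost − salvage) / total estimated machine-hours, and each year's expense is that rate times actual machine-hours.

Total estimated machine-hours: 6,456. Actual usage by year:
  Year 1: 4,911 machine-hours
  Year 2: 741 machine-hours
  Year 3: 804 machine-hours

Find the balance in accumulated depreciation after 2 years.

Depreciable base = $193,556 − $25,700 = $167,856.
Rate = $167,856 / 6,456 machine-hours = $26 per machine-hour.
Year 1: 4,911 × $26 = $127,686. Book value $65,870.
Year 2: 741 × $26 = $19,266. Book value $46,604.
Accumulated through year 2 = $193,556 − $46,604 = $146,952.

$146,952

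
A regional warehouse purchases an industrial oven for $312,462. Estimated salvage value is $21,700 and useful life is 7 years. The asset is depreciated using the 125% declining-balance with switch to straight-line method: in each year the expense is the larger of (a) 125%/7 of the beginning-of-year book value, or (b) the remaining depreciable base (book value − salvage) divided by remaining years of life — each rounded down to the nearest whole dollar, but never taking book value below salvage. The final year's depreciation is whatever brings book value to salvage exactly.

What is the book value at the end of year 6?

$59,527

Depreciable base = $312,462 − $21,700 = $290,762.
Year 1: DB = ⌊$312,462 × 125%/7⌋ = $55,796; SL = ⌊$290,762/7⌋ = $41,537 → take DB $55,796. Book value $256,666.
Year 2: DB = ⌊$256,666 × 125%/7⌋ = $45,833; SL = ⌊$234,966/6⌋ = $39,161 → take DB $45,833. Book value $210,833.
Year 3: DB = ⌊$210,833 × 125%/7⌋ = $37,648; SL = ⌊$189,133/5⌋ = $37,826 → take SL $37,826. Book value $173,007.
Year 4: DB = ⌊$173,007 × 125%/7⌋ = $30,894; SL = ⌊$151,307/4⌋ = $37,826 → take SL $37,826. Book value $135,181.
Year 5: DB = ⌊$135,181 × 125%/7⌋ = $24,139; SL = ⌊$113,481/3⌋ = $37,827 → take SL $37,827. Book value $97,354.
Year 6: DB = ⌊$97,354 × 125%/7⌋ = $17,384; SL = ⌊$75,654/2⌋ = $37,827 → take SL $37,827. Book value $59,527.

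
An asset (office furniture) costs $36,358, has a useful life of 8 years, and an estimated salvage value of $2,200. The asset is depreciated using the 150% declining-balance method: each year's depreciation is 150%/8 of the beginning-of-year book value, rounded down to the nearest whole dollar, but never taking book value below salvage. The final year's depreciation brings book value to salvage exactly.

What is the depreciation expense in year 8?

$6,301

Depreciable base = $36,358 − $2,200 = $34,158.
Year 1: ⌊$36,358 × 150%/8⌋ = $6,817. Book value $29,541.
Year 2: ⌊$29,541 × 150%/8⌋ = $5,538. Book value $24,003.
Year 3: ⌊$24,003 × 150%/8⌋ = $4,500. Book value $19,503.
Year 4: ⌊$19,503 × 150%/8⌋ = $3,656. Book value $15,847.
Year 5: ⌊$15,847 × 150%/8⌋ = $2,971. Book value $12,876.
Year 6: ⌊$12,876 × 150%/8⌋ = $2,414. Book value $10,462.
Year 7: ⌊$10,462 × 150%/8⌋ = $1,961. Book value $8,501.
Year 8 (final): $8,501 − $2,200 = $6,301. Book value $2,200.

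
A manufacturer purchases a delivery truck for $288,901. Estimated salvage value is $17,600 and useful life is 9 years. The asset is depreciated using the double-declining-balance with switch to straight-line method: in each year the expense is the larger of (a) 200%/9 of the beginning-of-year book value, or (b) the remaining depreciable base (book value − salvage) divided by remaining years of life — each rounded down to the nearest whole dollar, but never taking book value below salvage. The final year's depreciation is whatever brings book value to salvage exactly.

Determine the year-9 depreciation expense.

$15,453

Depreciable base = $288,901 − $17,600 = $271,301.
Year 1: DB = ⌊$288,901 × 200%/9⌋ = $64,200; SL = ⌊$271,301/9⌋ = $30,144 → take DB $64,200. Book value $224,701.
Year 2: DB = ⌊$224,701 × 200%/9⌋ = $49,933; SL = ⌊$207,101/8⌋ = $25,887 → take DB $49,933. Book value $174,768.
Year 3: DB = ⌊$174,768 × 200%/9⌋ = $38,837; SL = ⌊$157,168/7⌋ = $22,452 → take DB $38,837. Book value $135,931.
Year 4: DB = ⌊$135,931 × 200%/9⌋ = $30,206; SL = ⌊$118,331/6⌋ = $19,721 → take DB $30,206. Book value $105,725.
Year 5: DB = ⌊$105,725 × 200%/9⌋ = $23,494; SL = ⌊$88,125/5⌋ = $17,625 → take DB $23,494. Book value $82,231.
Year 6: DB = ⌊$82,231 × 200%/9⌋ = $18,273; SL = ⌊$64,631/4⌋ = $16,157 → take DB $18,273. Book value $63,958.
Year 7: DB = ⌊$63,958 × 200%/9⌋ = $14,212; SL = ⌊$46,358/3⌋ = $15,452 → take SL $15,452. Book value $48,506.
Year 8: DB = ⌊$48,506 × 200%/9⌋ = $10,779; SL = ⌊$30,906/2⌋ = $15,453 → take SL $15,453. Book value $33,053.
Year 9 (final): $33,053 − $17,600 = $15,453. Book value $17,600.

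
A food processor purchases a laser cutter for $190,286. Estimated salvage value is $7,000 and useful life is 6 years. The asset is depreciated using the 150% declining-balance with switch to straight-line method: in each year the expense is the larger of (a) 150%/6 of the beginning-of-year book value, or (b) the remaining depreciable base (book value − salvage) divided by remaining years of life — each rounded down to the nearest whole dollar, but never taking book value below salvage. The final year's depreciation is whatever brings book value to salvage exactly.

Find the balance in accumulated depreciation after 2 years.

Depreciable base = $190,286 − $7,000 = $183,286.
Year 1: DB = ⌊$190,286 × 150%/6⌋ = $47,571; SL = ⌊$183,286/6⌋ = $30,547 → take DB $47,571. Book value $142,715.
Year 2: DB = ⌊$142,715 × 150%/6⌋ = $35,678; SL = ⌊$135,715/5⌋ = $27,143 → take DB $35,678. Book value $107,037.
Accumulated through year 2 = $190,286 − $107,037 = $83,249.

$83,249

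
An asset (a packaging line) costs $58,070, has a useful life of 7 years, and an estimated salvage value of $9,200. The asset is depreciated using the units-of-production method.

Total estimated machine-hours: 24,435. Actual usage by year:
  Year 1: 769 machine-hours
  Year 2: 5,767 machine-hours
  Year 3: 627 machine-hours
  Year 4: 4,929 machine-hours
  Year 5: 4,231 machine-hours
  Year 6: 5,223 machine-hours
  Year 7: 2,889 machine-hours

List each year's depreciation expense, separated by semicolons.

Depreciable base = $58,070 − $9,200 = $48,870.
Rate = $48,870 / 24,435 machine-hours = $2 per machine-hour.
Year 1: 769 × $2 = $1,538. Book value $56,532.
Year 2: 5,767 × $2 = $11,534. Book value $44,998.
Year 3: 627 × $2 = $1,254. Book value $43,744.
Year 4: 4,929 × $2 = $9,858. Book value $33,886.
Year 5: 4,231 × $2 = $8,462. Book value $25,424.
Year 6: 5,223 × $2 = $10,446. Book value $14,978.
Year 7: 2,889 × $2 = $5,778. Book value $9,200.

$1,538; $11,534; $1,254; $9,858; $8,462; $10,446; $5,778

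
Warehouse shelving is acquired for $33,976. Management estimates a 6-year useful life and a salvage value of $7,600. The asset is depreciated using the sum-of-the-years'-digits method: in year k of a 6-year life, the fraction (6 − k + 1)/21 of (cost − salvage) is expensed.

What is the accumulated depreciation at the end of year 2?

$13,816

Depreciable base = $33,976 − $7,600 = $26,376.
Sum of the years' digits = 6+5+4+3+2+1 = 21.
Year 1: $26,376 × 6/21 = $7,536. Book value $26,440.
Year 2: $26,376 × 5/21 = $6,280. Book value $20,160.
Accumulated through year 2 = $33,976 − $20,160 = $13,816.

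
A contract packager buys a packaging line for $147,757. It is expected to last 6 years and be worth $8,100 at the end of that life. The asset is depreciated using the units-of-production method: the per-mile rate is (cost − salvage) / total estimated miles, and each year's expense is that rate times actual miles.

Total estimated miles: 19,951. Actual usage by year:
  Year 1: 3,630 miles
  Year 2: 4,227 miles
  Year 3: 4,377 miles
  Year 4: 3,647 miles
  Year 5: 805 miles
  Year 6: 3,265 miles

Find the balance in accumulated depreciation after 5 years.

$116,802

Depreciable base = $147,757 − $8,100 = $139,657.
Rate = $139,657 / 19,951 miles = $7 per mile.
Year 1: 3,630 × $7 = $25,410. Book value $122,347.
Year 2: 4,227 × $7 = $29,589. Book value $92,758.
Year 3: 4,377 × $7 = $30,639. Book value $62,119.
Year 4: 3,647 × $7 = $25,529. Book value $36,590.
Year 5: 805 × $7 = $5,635. Book value $30,955.
Accumulated through year 5 = $147,757 − $30,955 = $116,802.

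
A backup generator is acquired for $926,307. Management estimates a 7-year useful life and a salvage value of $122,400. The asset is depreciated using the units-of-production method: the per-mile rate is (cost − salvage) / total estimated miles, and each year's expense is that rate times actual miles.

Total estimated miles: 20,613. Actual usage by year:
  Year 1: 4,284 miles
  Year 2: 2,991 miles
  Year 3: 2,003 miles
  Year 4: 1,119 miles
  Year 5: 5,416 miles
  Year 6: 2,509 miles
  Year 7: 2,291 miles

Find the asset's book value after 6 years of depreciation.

$211,749

Depreciable base = $926,307 − $122,400 = $803,907.
Rate = $803,907 / 20,613 miles = $39 per mile.
Year 1: 4,284 × $39 = $167,076. Book value $759,231.
Year 2: 2,991 × $39 = $116,649. Book value $642,582.
Year 3: 2,003 × $39 = $78,117. Book value $564,465.
Year 4: 1,119 × $39 = $43,641. Book value $520,824.
Year 5: 5,416 × $39 = $211,224. Book value $309,600.
Year 6: 2,509 × $39 = $97,851. Book value $211,749.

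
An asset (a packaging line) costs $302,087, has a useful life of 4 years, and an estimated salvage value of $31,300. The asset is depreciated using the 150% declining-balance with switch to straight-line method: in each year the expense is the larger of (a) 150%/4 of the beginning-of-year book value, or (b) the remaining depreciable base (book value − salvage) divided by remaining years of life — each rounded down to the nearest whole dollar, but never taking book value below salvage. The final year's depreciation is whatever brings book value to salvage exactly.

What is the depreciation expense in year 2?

Depreciable base = $302,087 − $31,300 = $270,787.
Year 1: DB = ⌊$302,087 × 150%/4⌋ = $113,282; SL = ⌊$270,787/4⌋ = $67,696 → take DB $113,282. Book value $188,805.
Year 2: DB = ⌊$188,805 × 150%/4⌋ = $70,801; SL = ⌊$157,505/3⌋ = $52,501 → take DB $70,801. Book value $118,004.

$70,801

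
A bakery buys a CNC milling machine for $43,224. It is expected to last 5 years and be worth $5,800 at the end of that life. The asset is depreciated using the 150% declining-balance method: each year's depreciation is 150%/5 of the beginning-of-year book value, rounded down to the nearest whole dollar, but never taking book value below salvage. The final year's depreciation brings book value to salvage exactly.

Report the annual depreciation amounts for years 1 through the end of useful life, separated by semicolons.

Depreciable base = $43,224 − $5,800 = $37,424.
Year 1: ⌊$43,224 × 150%/5⌋ = $12,967. Book value $30,257.
Year 2: ⌊$30,257 × 150%/5⌋ = $9,077. Book value $21,180.
Year 3: ⌊$21,180 × 150%/5⌋ = $6,354. Book value $14,826.
Year 4: ⌊$14,826 × 150%/5⌋ = $4,447. Book value $10,379.
Year 5 (final): $10,379 − $5,800 = $4,579. Book value $5,800.

$12,967; $9,077; $6,354; $4,447; $4,579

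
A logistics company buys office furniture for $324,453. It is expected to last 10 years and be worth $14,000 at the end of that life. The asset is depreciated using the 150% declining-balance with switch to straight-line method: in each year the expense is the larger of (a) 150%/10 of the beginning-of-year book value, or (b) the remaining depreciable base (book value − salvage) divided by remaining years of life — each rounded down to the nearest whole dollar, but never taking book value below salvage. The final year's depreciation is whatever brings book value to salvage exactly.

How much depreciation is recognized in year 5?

Depreciable base = $324,453 − $14,000 = $310,453.
Year 1: DB = ⌊$324,453 × 150%/10⌋ = $48,667; SL = ⌊$310,453/10⌋ = $31,045 → take DB $48,667. Book value $275,786.
Year 2: DB = ⌊$275,786 × 150%/10⌋ = $41,367; SL = ⌊$261,786/9⌋ = $29,087 → take DB $41,367. Book value $234,419.
Year 3: DB = ⌊$234,419 × 150%/10⌋ = $35,162; SL = ⌊$220,419/8⌋ = $27,552 → take DB $35,162. Book value $199,257.
Year 4: DB = ⌊$199,257 × 150%/10⌋ = $29,888; SL = ⌊$185,257/7⌋ = $26,465 → take DB $29,888. Book value $169,369.
Year 5: DB = ⌊$169,369 × 150%/10⌋ = $25,405; SL = ⌊$155,369/6⌋ = $25,894 → take SL $25,894. Book value $143,475.

$25,894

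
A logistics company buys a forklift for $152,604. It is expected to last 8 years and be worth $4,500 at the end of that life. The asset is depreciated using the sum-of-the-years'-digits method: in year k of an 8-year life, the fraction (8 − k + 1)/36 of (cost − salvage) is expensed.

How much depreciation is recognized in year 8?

Depreciable base = $152,604 − $4,500 = $148,104.
Sum of the years' digits = 8+7+6+5+4+3+2+1 = 36.
Year 1: $148,104 × 8/36 = $32,912. Book value $119,692.
Year 2: $148,104 × 7/36 = $28,798. Book value $90,894.
Year 3: $148,104 × 6/36 = $24,684. Book value $66,210.
Year 4: $148,104 × 5/36 = $20,570. Book value $45,640.
Year 5: $148,104 × 4/36 = $16,456. Book value $29,184.
Year 6: $148,104 × 3/36 = $12,342. Book value $16,842.
Year 7: $148,104 × 2/36 = $8,228. Book value $8,614.
Year 8: $148,104 × 1/36 = $4,114. Book value $4,500.

$4,114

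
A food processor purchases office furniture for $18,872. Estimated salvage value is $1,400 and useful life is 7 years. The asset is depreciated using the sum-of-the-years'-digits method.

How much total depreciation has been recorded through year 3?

$11,232

Depreciable base = $18,872 − $1,400 = $17,472.
Sum of the years' digits = 7+6+5+4+3+2+1 = 28.
Year 1: $17,472 × 7/28 = $4,368. Book value $14,504.
Year 2: $17,472 × 6/28 = $3,744. Book value $10,760.
Year 3: $17,472 × 5/28 = $3,120. Book value $7,640.
Accumulated through year 3 = $18,872 − $7,640 = $11,232.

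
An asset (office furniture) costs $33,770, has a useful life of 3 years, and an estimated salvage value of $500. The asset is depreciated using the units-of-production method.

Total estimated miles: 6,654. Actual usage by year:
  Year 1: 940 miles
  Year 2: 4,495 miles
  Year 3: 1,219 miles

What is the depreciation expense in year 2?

Depreciable base = $33,770 − $500 = $33,270.
Rate = $33,270 / 6,654 miles = $5 per mile.
Year 1: 940 × $5 = $4,700. Book value $29,070.
Year 2: 4,495 × $5 = $22,475. Book value $6,595.

$22,475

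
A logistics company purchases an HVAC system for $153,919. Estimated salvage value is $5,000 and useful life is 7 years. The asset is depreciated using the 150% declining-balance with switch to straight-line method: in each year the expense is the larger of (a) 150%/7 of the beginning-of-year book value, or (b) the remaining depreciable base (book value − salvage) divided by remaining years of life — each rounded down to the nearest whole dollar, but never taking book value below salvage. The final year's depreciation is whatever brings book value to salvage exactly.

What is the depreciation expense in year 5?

$17,415

Depreciable base = $153,919 − $5,000 = $148,919.
Year 1: DB = ⌊$153,919 × 150%/7⌋ = $32,982; SL = ⌊$148,919/7⌋ = $21,274 → take DB $32,982. Book value $120,937.
Year 2: DB = ⌊$120,937 × 150%/7⌋ = $25,915; SL = ⌊$115,937/6⌋ = $19,322 → take DB $25,915. Book value $95,022.
Year 3: DB = ⌊$95,022 × 150%/7⌋ = $20,361; SL = ⌊$90,022/5⌋ = $18,004 → take DB $20,361. Book value $74,661.
Year 4: DB = ⌊$74,661 × 150%/7⌋ = $15,998; SL = ⌊$69,661/4⌋ = $17,415 → take SL $17,415. Book value $57,246.
Year 5: DB = ⌊$57,246 × 150%/7⌋ = $12,267; SL = ⌊$52,246/3⌋ = $17,415 → take SL $17,415. Book value $39,831.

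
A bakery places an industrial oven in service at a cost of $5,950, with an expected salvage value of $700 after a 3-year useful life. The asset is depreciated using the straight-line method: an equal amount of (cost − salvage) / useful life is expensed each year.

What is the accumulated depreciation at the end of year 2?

Depreciable base = $5,950 − $700 = $5,250.
Annual expense = $5,250 / 3 = $1,750.
End of year 1: book value $4,200.
End of year 2: book value $2,450.
Accumulated through year 2 = $5,950 − $2,450 = $3,500.

$3,500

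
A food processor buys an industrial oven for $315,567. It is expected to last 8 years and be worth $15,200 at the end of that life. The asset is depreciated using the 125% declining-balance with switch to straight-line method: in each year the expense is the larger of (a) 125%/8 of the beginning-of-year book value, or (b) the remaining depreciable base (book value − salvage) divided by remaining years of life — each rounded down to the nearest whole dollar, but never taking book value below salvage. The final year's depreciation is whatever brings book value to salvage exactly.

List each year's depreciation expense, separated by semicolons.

$49,307; $41,603; $35,102; $34,871; $34,871; $34,871; $34,871; $34,871

Depreciable base = $315,567 − $15,200 = $300,367.
Year 1: DB = ⌊$315,567 × 125%/8⌋ = $49,307; SL = ⌊$300,367/8⌋ = $37,545 → take DB $49,307. Book value $266,260.
Year 2: DB = ⌊$266,260 × 125%/8⌋ = $41,603; SL = ⌊$251,060/7⌋ = $35,865 → take DB $41,603. Book value $224,657.
Year 3: DB = ⌊$224,657 × 125%/8⌋ = $35,102; SL = ⌊$209,457/6⌋ = $34,909 → take DB $35,102. Book value $189,555.
Year 4: DB = ⌊$189,555 × 125%/8⌋ = $29,617; SL = ⌊$174,355/5⌋ = $34,871 → take SL $34,871. Book value $154,684.
Year 5: DB = ⌊$154,684 × 125%/8⌋ = $24,169; SL = ⌊$139,484/4⌋ = $34,871 → take SL $34,871. Book value $119,813.
Year 6: DB = ⌊$119,813 × 125%/8⌋ = $18,720; SL = ⌊$104,613/3⌋ = $34,871 → take SL $34,871. Book value $84,942.
Year 7: DB = ⌊$84,942 × 125%/8⌋ = $13,272; SL = ⌊$69,742/2⌋ = $34,871 → take SL $34,871. Book value $50,071.
Year 8 (final): $50,071 − $15,200 = $34,871. Book value $15,200.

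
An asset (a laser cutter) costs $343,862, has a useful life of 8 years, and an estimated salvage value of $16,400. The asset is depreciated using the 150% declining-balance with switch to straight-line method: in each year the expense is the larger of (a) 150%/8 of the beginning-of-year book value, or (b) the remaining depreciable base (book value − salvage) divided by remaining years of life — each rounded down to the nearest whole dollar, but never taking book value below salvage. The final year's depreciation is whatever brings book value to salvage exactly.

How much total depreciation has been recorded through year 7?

Depreciable base = $343,862 − $16,400 = $327,462.
Year 1: DB = ⌊$343,862 × 150%/8⌋ = $64,474; SL = ⌊$327,462/8⌋ = $40,932 → take DB $64,474. Book value $279,388.
Year 2: DB = ⌊$279,388 × 150%/8⌋ = $52,385; SL = ⌊$262,988/7⌋ = $37,569 → take DB $52,385. Book value $227,003.
Year 3: DB = ⌊$227,003 × 150%/8⌋ = $42,563; SL = ⌊$210,603/6⌋ = $35,100 → take DB $42,563. Book value $184,440.
Year 4: DB = ⌊$184,440 × 150%/8⌋ = $34,582; SL = ⌊$168,040/5⌋ = $33,608 → take DB $34,582. Book value $149,858.
Year 5: DB = ⌊$149,858 × 150%/8⌋ = $28,098; SL = ⌊$133,458/4⌋ = $33,364 → take SL $33,364. Book value $116,494.
Year 6: DB = ⌊$116,494 × 150%/8⌋ = $21,842; SL = ⌊$100,094/3⌋ = $33,364 → take SL $33,364. Book value $83,130.
Year 7: DB = ⌊$83,130 × 150%/8⌋ = $15,586; SL = ⌊$66,730/2⌋ = $33,365 → take SL $33,365. Book value $49,765.
Accumulated through year 7 = $343,862 − $49,765 = $294,097.

$294,097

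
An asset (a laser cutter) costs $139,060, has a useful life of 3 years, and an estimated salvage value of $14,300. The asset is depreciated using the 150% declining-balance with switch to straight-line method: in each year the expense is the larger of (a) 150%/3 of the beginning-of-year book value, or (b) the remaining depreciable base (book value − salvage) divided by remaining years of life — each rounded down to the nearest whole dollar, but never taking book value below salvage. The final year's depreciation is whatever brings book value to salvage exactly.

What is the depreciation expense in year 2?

Depreciable base = $139,060 − $14,300 = $124,760.
Year 1: DB = ⌊$139,060 × 150%/3⌋ = $69,530; SL = ⌊$124,760/3⌋ = $41,586 → take DB $69,530. Book value $69,530.
Year 2: DB = ⌊$69,530 × 150%/3⌋ = $34,765; SL = ⌊$55,230/2⌋ = $27,615 → take DB $34,765. Book value $34,765.

$34,765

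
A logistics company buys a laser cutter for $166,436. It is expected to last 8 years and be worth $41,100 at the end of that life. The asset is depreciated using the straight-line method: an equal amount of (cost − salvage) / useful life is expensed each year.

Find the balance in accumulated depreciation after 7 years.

$109,669

Depreciable base = $166,436 − $41,100 = $125,336.
Annual expense = $125,336 / 8 = $15,667.
End of year 1: book value $150,769.
End of year 2: book value $135,102.
End of year 3: book value $119,435.
End of year 4: book value $103,768.
End of year 5: book value $88,101.
End of year 6: book value $72,434.
End of year 7: book value $56,767.
Accumulated through year 7 = $166,436 − $56,767 = $109,669.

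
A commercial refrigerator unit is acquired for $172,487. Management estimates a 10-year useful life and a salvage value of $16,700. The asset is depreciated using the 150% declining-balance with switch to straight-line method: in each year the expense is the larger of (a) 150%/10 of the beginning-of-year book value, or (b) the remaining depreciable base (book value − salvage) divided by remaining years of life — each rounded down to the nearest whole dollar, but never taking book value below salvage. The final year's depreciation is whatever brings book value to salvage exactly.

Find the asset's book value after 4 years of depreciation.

$90,040

Depreciable base = $172,487 − $16,700 = $155,787.
Year 1: DB = ⌊$172,487 × 150%/10⌋ = $25,873; SL = ⌊$155,787/10⌋ = $15,578 → take DB $25,873. Book value $146,614.
Year 2: DB = ⌊$146,614 × 150%/10⌋ = $21,992; SL = ⌊$129,914/9⌋ = $14,434 → take DB $21,992. Book value $124,622.
Year 3: DB = ⌊$124,622 × 150%/10⌋ = $18,693; SL = ⌊$107,922/8⌋ = $13,490 → take DB $18,693. Book value $105,929.
Year 4: DB = ⌊$105,929 × 150%/10⌋ = $15,889; SL = ⌊$89,229/7⌋ = $12,747 → take DB $15,889. Book value $90,040.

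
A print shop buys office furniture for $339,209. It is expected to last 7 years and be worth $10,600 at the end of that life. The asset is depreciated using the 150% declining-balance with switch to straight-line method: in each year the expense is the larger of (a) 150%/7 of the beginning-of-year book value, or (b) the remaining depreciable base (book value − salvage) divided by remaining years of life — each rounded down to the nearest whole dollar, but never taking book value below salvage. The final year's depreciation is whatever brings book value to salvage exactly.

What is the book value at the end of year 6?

Depreciable base = $339,209 − $10,600 = $328,609.
Year 1: DB = ⌊$339,209 × 150%/7⌋ = $72,687; SL = ⌊$328,609/7⌋ = $46,944 → take DB $72,687. Book value $266,522.
Year 2: DB = ⌊$266,522 × 150%/7⌋ = $57,111; SL = ⌊$255,922/6⌋ = $42,653 → take DB $57,111. Book value $209,411.
Year 3: DB = ⌊$209,411 × 150%/7⌋ = $44,873; SL = ⌊$198,811/5⌋ = $39,762 → take DB $44,873. Book value $164,538.
Year 4: DB = ⌊$164,538 × 150%/7⌋ = $35,258; SL = ⌊$153,938/4⌋ = $38,484 → take SL $38,484. Book value $126,054.
Year 5: DB = ⌊$126,054 × 150%/7⌋ = $27,011; SL = ⌊$115,454/3⌋ = $38,484 → take SL $38,484. Book value $87,570.
Year 6: DB = ⌊$87,570 × 150%/7⌋ = $18,765; SL = ⌊$76,970/2⌋ = $38,485 → take SL $38,485. Book value $49,085.

$49,085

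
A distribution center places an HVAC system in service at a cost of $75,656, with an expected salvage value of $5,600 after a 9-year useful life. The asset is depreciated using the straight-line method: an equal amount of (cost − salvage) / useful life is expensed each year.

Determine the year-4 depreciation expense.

$7,784

Depreciable base = $75,656 − $5,600 = $70,056.
Annual expense = $70,056 / 9 = $7,784.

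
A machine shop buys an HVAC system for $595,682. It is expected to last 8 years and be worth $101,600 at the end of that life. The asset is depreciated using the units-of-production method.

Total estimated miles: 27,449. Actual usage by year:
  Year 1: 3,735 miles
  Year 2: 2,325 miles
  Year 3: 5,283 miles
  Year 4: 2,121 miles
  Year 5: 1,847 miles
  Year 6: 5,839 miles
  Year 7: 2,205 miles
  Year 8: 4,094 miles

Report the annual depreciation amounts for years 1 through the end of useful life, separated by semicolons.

Depreciable base = $595,682 − $101,600 = $494,082.
Rate = $494,082 / 27,449 miles = $18 per mile.
Year 1: 3,735 × $18 = $67,230. Book value $528,452.
Year 2: 2,325 × $18 = $41,850. Book value $486,602.
Year 3: 5,283 × $18 = $95,094. Book value $391,508.
Year 4: 2,121 × $18 = $38,178. Book value $353,330.
Year 5: 1,847 × $18 = $33,246. Book value $320,084.
Year 6: 5,839 × $18 = $105,102. Book value $214,982.
Year 7: 2,205 × $18 = $39,690. Book value $175,292.
Year 8: 4,094 × $18 = $73,692. Book value $101,600.

$67,230; $41,850; $95,094; $38,178; $33,246; $105,102; $39,690; $73,692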